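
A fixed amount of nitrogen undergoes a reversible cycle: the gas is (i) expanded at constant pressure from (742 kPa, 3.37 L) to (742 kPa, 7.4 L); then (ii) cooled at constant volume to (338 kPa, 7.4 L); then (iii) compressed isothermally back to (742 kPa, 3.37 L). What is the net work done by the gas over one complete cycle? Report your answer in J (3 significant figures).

W_net ≈ 1020 J

Leg (i): W = PΔV = (742)(7.4 − 3.37) = 2990 J.
Leg (ii): W = 0.
Leg (iii): W = PᵢVᵢ ln(V_f/Vᵢ) = (2501) ln(3.37/7.4) = -1967 J.
W_net = 2990 − 1967 = 1023 J.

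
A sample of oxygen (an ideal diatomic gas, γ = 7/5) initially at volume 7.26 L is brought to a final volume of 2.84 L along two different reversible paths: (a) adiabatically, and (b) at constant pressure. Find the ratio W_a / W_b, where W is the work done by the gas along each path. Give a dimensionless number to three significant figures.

W_a / W_b ≈ 1.87

Path (a) adiabatic: W = P₁V₁(1 − (V₁/V₂)^(γ−1))/(γ−1) → W_a/(P₁V₁) = -1.139.
Path (b) isobaric: W = P₁(V₂ − V₁) → W_b/(P₁V₁) = -0.6088.
W_a / W_b = -1.139 / -0.6088 = 1.871.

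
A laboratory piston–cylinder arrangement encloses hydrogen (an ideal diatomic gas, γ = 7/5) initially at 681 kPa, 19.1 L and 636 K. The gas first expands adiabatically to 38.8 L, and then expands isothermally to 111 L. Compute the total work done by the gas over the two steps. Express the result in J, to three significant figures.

W_total ≈ 18300 J

Step 1 (adiabatic): W = (P₁V₁ − P₂V₂)/(γ−1) = (13007 − 9796)/0.4 = 8027 J.
After step 1: P = 252.5 kPa, V = 38.8 L, T = 479 K.
Step 2 (isothermal): W = P₁V₁ ln(V₂/V₁) = (9796) ln(111/38.8) = 10297 J.
W_total = 8027 + 10297 = 18324 J.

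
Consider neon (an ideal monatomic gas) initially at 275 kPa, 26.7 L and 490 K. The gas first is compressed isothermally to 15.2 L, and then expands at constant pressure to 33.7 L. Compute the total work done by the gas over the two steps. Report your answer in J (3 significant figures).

W_total ≈ 4800 J

Step 1 (isothermal): W = P₁V₁ ln(V₂/V₁) = (7342) ln(15.2/26.7) = -4137 J.
After step 1: P = 483.1 kPa, V = 15.2 L, T = 490 K.
Step 2 (isobaric): W = PΔV = (483.1 kPa)(33.7 − 15.2 L) = 8937 J.
W_total = -4137 + 8937 = 4800 J.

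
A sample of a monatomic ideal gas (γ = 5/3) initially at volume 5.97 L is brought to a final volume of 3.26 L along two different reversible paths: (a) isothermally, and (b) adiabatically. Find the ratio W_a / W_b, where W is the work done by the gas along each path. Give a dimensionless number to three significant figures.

W_a / W_b ≈ 0.812

Path (a) isothermal: W = P₁V₁ ln(V₂/V₁) → W_a/(P₁V₁) = -0.605.
Path (b) adiabatic: W = P₁V₁(1 − (V₁/V₂)^(γ−1))/(γ−1) → W_b/(P₁V₁) = -0.7452.
W_a / W_b = -0.605 / -0.7452 = 0.8118.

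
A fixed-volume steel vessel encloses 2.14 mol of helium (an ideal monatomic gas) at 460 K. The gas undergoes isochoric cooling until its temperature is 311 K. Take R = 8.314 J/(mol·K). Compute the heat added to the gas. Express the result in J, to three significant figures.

Q ≈ -3980 J

Constant volume ⇒ W = 0, so Q = ΔU = nCᵥΔT with Cᵥ = 3R/2 = 12.47 J/(mol·K).
ΔU = (2.14)(12.47)(311 − 460) = -3977 J.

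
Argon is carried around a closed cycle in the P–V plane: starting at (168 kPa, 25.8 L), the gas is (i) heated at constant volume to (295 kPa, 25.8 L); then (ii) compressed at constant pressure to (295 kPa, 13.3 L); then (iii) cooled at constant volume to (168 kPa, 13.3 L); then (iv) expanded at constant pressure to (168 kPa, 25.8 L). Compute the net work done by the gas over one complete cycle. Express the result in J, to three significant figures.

Constant-volume legs do no work.
W(ii) = (295)(13.3 − 25.8) = -3688 J; W(iv) = (168)(25.8 − 13.3) = 2100 J.
W_net = -3688 + 2100 = -1588 J (the counter-clockwise enclosed area).

W_net ≈ -1590 J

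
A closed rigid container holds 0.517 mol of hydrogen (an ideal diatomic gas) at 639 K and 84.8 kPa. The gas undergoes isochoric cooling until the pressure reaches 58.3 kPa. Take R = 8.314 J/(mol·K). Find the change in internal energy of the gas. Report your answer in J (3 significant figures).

ΔU ≈ -2150 J

Constant volume ⇒ W = 0, so Q = ΔU = nCᵥΔT with Cᵥ = 5R/2 = 20.79 J/(mol·K).
At constant V, T₂/T₁ = P₂/P₁ ⇒ ΔT = T₁(P₂/P₁ − 1) = 639·(58.3/84.8 − 1) = -199.7 K.
ΔU = (0.517)(20.79)(-199.7) = -2146 J.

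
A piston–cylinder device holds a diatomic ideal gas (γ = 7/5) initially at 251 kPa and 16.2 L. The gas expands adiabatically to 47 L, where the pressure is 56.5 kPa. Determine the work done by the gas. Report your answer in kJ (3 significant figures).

W ≈ 3.53 kJ

Adiabatic: W = (P₁V₁ − P₂V₂)/(γ − 1) with γ = 7/5.
P₁V₁ = 4066 J, P₂V₂ = 2656 J.
W = (4066 − 2656) / 0.4 = 3527 J.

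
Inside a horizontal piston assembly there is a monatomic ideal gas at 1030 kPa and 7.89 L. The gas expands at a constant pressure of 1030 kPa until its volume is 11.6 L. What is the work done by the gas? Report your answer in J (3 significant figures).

W ≈ 3820 J

Isobaric: W = P ΔV.
W = (1030 kPa)(11.6 − 7.89 L) = (1030)(3.71) = 3821 J.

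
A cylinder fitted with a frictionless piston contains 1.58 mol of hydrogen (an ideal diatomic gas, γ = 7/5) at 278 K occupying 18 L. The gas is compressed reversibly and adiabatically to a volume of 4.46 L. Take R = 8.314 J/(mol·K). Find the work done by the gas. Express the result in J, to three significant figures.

W ≈ -6820 J

Adiabatic: TV^(γ−1) = const with γ = 7/5.
T₂ = T₁ (V₁/V₂)^(γ−1) = 278 × (18/4.46)^0.4 = 278 × 1.747 = 485.8 K.
W_by = nCᵥ(T₁ − T₂) = (1.58)(20.79)(278 − 485.8) = -6823 J.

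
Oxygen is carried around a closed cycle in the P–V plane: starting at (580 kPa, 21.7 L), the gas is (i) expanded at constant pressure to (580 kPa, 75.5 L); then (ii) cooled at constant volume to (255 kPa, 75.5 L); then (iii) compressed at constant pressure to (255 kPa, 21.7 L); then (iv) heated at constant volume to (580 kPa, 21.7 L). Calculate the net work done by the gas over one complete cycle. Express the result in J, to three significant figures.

Constant-volume legs do no work.
W(i) = (580)(75.5 − 21.7) = 31204 J; W(iii) = (255)(21.7 − 75.5) = -13719 J.
W_net = 31204 − 13719 = 17485 J (the clockwise enclosed area).

W_net ≈ 17500 J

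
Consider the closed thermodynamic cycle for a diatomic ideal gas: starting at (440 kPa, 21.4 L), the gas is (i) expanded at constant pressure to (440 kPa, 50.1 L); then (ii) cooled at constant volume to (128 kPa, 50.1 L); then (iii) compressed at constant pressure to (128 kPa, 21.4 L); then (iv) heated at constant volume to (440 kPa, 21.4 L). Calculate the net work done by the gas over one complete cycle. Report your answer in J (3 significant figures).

Constant-volume legs do no work.
W(i) = (440)(50.1 − 21.4) = 12628 J; W(iii) = (128)(21.4 − 50.1) = -3674 J.
W_net = 12628 − 3674 = 8954 J (the clockwise enclosed area).

W_net ≈ 8950 J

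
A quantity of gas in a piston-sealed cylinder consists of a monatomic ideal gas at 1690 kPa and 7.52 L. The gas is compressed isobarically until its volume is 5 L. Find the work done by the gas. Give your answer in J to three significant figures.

W ≈ -4260 J

Isobaric: W = P ΔV.
W = (1690 kPa)(5 − 7.52 L) = (1690)(-2.52) = -4259 J.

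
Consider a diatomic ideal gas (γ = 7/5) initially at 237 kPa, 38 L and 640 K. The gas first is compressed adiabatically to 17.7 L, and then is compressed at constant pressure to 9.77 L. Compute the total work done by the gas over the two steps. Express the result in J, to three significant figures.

W_total ≈ -13500 J

Step 1 (adiabatic): W = (P₁V₁ − P₂V₂)/(γ−1) = (9006 − 12225)/0.4 = -8048 J.
After step 1: P = 690.7 kPa, V = 17.7 L, T = 868.8 K.
Step 2 (isobaric): W = PΔV = (690.7 kPa)(9.77 − 17.7 L) = -5477 J.
W_total = -8048 − 5477 = -13525 J.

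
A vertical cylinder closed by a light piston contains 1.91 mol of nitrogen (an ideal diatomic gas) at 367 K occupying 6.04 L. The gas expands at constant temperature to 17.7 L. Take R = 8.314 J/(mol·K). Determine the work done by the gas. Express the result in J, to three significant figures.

Isothermal: W = nRT ln(V₂/V₁).
W = (1.91)(8.314)(367) × ln(17.7/6.04)
  = 5828 × 1.075
W_by_gas = 6266 J.

W ≈ 6270 J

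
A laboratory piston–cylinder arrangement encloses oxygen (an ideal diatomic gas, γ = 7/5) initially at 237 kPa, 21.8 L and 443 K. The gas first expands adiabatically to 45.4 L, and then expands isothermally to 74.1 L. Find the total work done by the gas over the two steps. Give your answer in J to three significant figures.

Step 1 (adiabatic): W = (P₁V₁ − P₂V₂)/(γ−1) = (5167 − 3853)/0.4 = 3285 J.
After step 1: P = 84.86 kPa, V = 45.4 L, T = 330.3 K.
Step 2 (isothermal): W = P₁V₁ ln(V₂/V₁) = (3853) ln(74.1/45.4) = 1887 J.
W_total = 3285 + 1887 = 5172 J.

W_total ≈ 5170 J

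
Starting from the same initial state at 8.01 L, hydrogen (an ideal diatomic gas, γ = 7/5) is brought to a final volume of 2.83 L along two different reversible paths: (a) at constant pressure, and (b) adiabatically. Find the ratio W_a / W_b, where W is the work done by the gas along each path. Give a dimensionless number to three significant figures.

Path (a) isobaric: W = P₁(V₂ − V₁) → W_a/(P₁V₁) = -0.6467.
Path (b) adiabatic: W = P₁V₁(1 − (V₁/V₂)^(γ−1))/(γ−1) → W_b/(P₁V₁) = -1.29.
W_a / W_b = -0.6467 / -1.29 = 0.5012.

W_a / W_b ≈ 0.501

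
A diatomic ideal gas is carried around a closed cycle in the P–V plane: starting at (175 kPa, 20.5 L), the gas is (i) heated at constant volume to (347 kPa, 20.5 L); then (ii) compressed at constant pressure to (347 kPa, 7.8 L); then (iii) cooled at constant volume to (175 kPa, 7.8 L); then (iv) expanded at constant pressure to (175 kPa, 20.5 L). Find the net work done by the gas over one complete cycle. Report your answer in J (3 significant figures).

W_net ≈ -2180 J

Constant-volume legs do no work.
W(ii) = (347)(7.8 − 20.5) = -4407 J; W(iv) = (175)(20.5 − 7.8) = 2222 J.
W_net = -4407 + 2222 = -2184 J (the counter-clockwise enclosed area).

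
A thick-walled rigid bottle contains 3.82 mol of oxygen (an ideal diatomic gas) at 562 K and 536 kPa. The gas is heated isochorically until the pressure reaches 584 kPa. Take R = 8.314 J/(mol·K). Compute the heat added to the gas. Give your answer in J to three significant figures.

Constant volume ⇒ W = 0, so Q = ΔU = nCᵥΔT with Cᵥ = 5R/2 = 20.79 J/(mol·K).
At constant V, T₂/T₁ = P₂/P₁ ⇒ ΔT = T₁(P₂/P₁ − 1) = 562·(584/536 − 1) = 50.33 K.
ΔU = (3.82)(20.79)(50.33) = 3996 J.

Q ≈ 4000 J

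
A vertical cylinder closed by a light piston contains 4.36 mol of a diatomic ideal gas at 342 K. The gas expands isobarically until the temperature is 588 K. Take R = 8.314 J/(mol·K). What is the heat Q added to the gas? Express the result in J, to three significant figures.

Isobaric: W = nRΔT = (4.36)(8.314)(246) = 8917 J.
ΔU = nCᵥΔT with Cᵥ = 5R/2: ΔU = (4.36)(20.79)(246) = 22293 J.
Q = ΔU + W = 22293 + 8917 = 31210 J.

Q ≈ 31200 J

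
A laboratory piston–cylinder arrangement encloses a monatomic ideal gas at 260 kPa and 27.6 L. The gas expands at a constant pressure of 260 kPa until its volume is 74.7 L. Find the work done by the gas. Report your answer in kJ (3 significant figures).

Isobaric: W = P ΔV.
W = (260 kPa)(74.7 − 27.6 L) = (260)(47.1) = 12246 J.

W ≈ 12.2 kJ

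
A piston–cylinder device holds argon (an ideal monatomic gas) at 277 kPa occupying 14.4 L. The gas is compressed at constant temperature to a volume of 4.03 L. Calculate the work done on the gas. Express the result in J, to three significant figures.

W ≈ 5080 J

Isothermal: W = nRT ln(V₂/V₁) = P₁V₁ ln(V₂/V₁).
P₁V₁ = (277 kPa)(14.4 L) = 3989 J.
W = 3989 × ln(4.03/14.4) = 3989 × -1.273
W_by_gas = -5080 J; work on gas = −W_by = 5080 J.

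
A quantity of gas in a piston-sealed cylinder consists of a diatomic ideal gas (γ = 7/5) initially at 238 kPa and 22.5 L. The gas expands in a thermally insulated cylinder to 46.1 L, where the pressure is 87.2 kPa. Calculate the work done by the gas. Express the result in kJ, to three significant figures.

W ≈ 3.34 kJ

Adiabatic: W = (P₁V₁ − P₂V₂)/(γ − 1) with γ = 7/5.
P₁V₁ = 5355 J, P₂V₂ = 4020 J.
W = (5355 − 4020) / 0.4 = 3338 J.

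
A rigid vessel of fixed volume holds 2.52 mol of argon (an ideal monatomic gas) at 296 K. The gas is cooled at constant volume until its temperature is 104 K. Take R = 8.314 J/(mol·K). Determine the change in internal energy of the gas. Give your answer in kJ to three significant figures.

ΔU ≈ -6.03 kJ

Constant volume ⇒ W = 0, so Q = ΔU = nCᵥΔT with Cᵥ = 3R/2 = 12.47 J/(mol·K).
ΔU = (2.52)(12.47)(104 − 296) = -6034 J.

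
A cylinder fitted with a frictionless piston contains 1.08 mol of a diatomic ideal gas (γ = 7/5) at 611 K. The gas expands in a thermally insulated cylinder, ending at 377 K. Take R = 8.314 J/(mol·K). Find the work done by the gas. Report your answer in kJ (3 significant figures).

Adiabatic ⇒ Q = 0, so W_by = −ΔU = nCᵥ(T₁ − T₂).
Cᵥ = 5R/2 = 20.79 J/(mol·K).
W = (1.08)(20.79)(611 − 377) = 5253 J.

W ≈ 5.25 kJ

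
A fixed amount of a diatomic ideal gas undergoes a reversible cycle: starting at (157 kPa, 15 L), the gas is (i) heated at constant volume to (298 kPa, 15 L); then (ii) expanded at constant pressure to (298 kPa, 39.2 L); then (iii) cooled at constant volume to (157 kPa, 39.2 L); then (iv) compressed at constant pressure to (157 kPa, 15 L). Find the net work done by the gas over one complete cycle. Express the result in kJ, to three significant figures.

W_net ≈ 3.41 kJ

Constant-volume legs do no work.
W(ii) = (298)(39.2 − 15) = 7212 J; W(iv) = (157)(15 − 39.2) = -3799 J.
W_net = 7212 − 3799 = 3412 J (the clockwise enclosed area).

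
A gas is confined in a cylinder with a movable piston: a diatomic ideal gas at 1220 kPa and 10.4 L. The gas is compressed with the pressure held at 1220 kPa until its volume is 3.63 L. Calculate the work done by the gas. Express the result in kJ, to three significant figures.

Isobaric: W = P ΔV.
W = (1220 kPa)(3.63 − 10.4 L) = (1220)(-6.77) = -8259 J.

W ≈ -8.26 kJ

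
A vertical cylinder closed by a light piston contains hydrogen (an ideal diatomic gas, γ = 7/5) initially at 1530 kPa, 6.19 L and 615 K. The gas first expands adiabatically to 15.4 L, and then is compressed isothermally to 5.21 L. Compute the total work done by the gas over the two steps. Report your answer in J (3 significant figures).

W_total ≈ 105 J

Step 1 (adiabatic): W = (P₁V₁ − P₂V₂)/(γ−1) = (9471 − 6577)/0.4 = 7233 J.
After step 1: P = 427.1 kPa, V = 15.4 L, T = 427.1 K.
Step 2 (isothermal): W = P₁V₁ ln(V₂/V₁) = (6577) ln(5.21/15.4) = -7128 J.
W_total = 7233 − 7128 = 105 J.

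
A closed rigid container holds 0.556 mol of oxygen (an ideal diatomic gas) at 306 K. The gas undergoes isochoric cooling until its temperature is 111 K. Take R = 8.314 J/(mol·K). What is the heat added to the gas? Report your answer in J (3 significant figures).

Constant volume ⇒ W = 0, so Q = ΔU = nCᵥΔT with Cᵥ = 5R/2 = 20.79 J/(mol·K).
ΔU = (0.556)(20.79)(111 − 306) = -2254 J.

Q ≈ -2250 J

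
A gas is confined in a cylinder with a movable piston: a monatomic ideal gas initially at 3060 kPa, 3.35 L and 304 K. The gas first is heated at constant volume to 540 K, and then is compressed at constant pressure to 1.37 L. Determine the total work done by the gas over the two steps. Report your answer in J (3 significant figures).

Step 1 (isochoric): W = 0 (constant volume).
After step 1: P = 5436 kPa (V unchanged).
Step 2 (isobaric): W = PΔV = (5436 kPa)(1.37 − 3.35 L) = -10762 J.
W_total = 0 − 10762 = -10762 J.

W_total ≈ -10800 J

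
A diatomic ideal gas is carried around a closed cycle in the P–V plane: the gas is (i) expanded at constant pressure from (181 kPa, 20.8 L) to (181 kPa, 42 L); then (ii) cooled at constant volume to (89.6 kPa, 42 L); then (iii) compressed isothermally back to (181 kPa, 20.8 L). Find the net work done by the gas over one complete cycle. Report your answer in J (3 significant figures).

W_net ≈ 1190 J

Leg (i): W = PΔV = (181)(42 − 20.8) = 3837 J.
Leg (ii): W = 0.
Leg (iii): W = PᵢVᵢ ln(V_f/Vᵢ) = (3763) ln(20.8/42) = -2644 J.
W_net = 3837 − 2644 = 1193 J.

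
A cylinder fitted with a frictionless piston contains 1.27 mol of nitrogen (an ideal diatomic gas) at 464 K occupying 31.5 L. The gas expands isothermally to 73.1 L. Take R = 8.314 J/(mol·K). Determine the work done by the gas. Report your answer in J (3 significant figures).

W ≈ 4120 J

Isothermal: W = nRT ln(V₂/V₁).
W = (1.27)(8.314)(464) × ln(73.1/31.5)
  = 4899 × 0.8418
W_by_gas = 4124 J.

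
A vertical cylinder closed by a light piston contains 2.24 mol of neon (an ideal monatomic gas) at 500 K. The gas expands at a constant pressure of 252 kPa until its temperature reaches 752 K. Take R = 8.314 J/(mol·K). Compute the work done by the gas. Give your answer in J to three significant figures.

Isobaric: W = P ΔV = nR ΔT.
W = (2.24)(8.314)(752 − 500) = 4693 J.

W ≈ 4690 J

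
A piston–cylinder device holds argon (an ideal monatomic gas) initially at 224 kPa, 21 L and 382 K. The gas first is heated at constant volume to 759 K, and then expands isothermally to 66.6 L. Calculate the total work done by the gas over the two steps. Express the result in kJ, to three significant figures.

Step 1 (isochoric): W = 0 (constant volume).
After step 1: P = 445.1 kPa (V unchanged).
Step 2 (isothermal): W = P₁V₁ ln(V₂/V₁) = (9346) ln(66.6/21) = 10787 J.
W_total = 0 + 10787 = 10787 J.

W_total ≈ 10.8 kJ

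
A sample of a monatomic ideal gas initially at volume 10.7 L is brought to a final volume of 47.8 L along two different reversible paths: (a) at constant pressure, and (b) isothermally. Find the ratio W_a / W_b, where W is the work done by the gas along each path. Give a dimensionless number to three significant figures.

Path (a) isobaric: W = P₁(V₂ − V₁) → W_a/(P₁V₁) = 3.467.
Path (b) isothermal: W = P₁V₁ ln(V₂/V₁) → W_b/(P₁V₁) = 1.497.
W_a / W_b = 3.467 / 1.497 = 2.316.

W_a / W_b ≈ 2.32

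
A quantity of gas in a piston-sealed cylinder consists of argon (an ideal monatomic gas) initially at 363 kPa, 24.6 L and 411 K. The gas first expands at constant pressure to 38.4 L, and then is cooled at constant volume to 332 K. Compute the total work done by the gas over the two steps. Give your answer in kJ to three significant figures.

W_total ≈ 5.01 kJ

Step 1 (isobaric): W = PΔV = (363 kPa)(38.4 − 24.6 L) = 5009 J.
Step 2 (isochoric): W = 0 (constant volume).
W_total = 5009 + 0 = 5009 J.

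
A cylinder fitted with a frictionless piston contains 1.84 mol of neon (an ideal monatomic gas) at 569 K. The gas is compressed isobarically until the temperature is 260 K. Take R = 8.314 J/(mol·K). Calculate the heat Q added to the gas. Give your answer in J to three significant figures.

Q ≈ -11800 J

Isobaric: W = nRΔT = (1.84)(8.314)(-309) = -4727 J.
ΔU = nCᵥΔT with Cᵥ = 3R/2: ΔU = (1.84)(12.47)(-309) = -7091 J.
Q = ΔU + W = -7091 − 4727 = -11818 J.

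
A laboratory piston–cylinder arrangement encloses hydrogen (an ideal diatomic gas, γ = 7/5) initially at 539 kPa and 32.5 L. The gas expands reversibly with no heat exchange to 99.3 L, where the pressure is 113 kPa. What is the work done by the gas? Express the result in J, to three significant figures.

W ≈ 15700 J

Adiabatic: W = (P₁V₁ − P₂V₂)/(γ − 1) with γ = 7/5.
P₁V₁ = 17518 J, P₂V₂ = 11221 J.
W = (17518 − 11221) / 0.4 = 15742 J.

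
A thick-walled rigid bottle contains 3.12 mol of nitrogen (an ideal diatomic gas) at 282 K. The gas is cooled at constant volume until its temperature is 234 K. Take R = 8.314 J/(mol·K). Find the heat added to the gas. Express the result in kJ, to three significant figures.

Q ≈ -3.11 kJ

Constant volume ⇒ W = 0, so Q = ΔU = nCᵥΔT with Cᵥ = 5R/2 = 20.79 J/(mol·K).
ΔU = (3.12)(20.79)(234 − 282) = -3113 J.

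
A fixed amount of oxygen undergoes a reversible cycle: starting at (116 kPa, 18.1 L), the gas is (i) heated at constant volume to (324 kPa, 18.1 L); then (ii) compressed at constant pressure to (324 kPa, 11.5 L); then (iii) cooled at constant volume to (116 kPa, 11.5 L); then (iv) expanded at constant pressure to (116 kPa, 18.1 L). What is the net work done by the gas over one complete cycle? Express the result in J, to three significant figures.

W_net ≈ -1370 J

Constant-volume legs do no work.
W(ii) = (324)(11.5 − 18.1) = -2138 J; W(iv) = (116)(18.1 − 11.5) = 765.6 J.
W_net = -2138 + 765.6 = -1373 J (the counter-clockwise enclosed area).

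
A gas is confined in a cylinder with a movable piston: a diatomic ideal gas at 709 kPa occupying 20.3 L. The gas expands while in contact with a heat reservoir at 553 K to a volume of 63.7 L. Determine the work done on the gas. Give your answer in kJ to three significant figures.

Isothermal: W = nRT ln(V₂/V₁) = P₁V₁ ln(V₂/V₁).
P₁V₁ = (709 kPa)(20.3 L) = 14393 J.
W = 14393 × ln(63.7/20.3) = 14393 × 1.144
W_by_gas = 16459 J; work on gas = −W_by = -16459 J.

W ≈ -16.5 kJ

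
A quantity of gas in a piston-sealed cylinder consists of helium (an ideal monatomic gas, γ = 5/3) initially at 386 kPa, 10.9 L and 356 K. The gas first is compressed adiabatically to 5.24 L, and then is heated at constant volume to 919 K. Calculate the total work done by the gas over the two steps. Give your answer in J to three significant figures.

Step 1 (adiabatic): W = (P₁V₁ − P₂V₂)/(γ−1) = (4207 − 6856)/0.667 = -3973 J.
Step 2 (isochoric): W = 0 (constant volume).
W_total = -3973 + 0 = -3973 J.

W_total ≈ -3970 J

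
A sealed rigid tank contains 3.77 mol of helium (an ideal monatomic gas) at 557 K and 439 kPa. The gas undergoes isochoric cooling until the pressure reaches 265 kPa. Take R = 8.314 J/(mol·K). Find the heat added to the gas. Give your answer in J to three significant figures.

Q ≈ -10400 J

Constant volume ⇒ W = 0, so Q = ΔU = nCᵥΔT with Cᵥ = 3R/2 = 12.47 J/(mol·K).
At constant V, T₂/T₁ = P₂/P₁ ⇒ ΔT = T₁(P₂/P₁ − 1) = 557·(265/439 − 1) = -220.8 K.
ΔU = (3.77)(12.47)(-220.8) = -10380 J.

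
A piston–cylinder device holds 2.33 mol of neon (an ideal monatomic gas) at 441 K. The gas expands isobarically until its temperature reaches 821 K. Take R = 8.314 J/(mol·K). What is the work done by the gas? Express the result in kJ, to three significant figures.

Isobaric: W = P ΔV = nR ΔT.
W = (2.33)(8.314)(821 − 441) = 7361 J.

W ≈ 7.36 kJ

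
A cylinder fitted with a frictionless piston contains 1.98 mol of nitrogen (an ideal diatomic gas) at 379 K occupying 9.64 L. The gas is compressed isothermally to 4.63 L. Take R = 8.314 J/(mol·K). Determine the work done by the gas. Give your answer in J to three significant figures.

Isothermal: W = nRT ln(V₂/V₁).
W = (1.98)(8.314)(379) × ln(4.63/9.64)
  = 6239 × -0.7334
W_by_gas = -4575 J.

W ≈ -4580 J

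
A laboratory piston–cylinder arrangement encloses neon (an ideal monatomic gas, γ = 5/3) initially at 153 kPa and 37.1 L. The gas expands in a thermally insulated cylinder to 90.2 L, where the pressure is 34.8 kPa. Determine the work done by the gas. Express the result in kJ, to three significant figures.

Adiabatic: W = (P₁V₁ − P₂V₂)/(γ − 1) with γ = 5/3.
P₁V₁ = 5676 J, P₂V₂ = 3139 J.
W = (5676 − 3139) / 0.6667 = 3806 J.

W ≈ 3.81 kJ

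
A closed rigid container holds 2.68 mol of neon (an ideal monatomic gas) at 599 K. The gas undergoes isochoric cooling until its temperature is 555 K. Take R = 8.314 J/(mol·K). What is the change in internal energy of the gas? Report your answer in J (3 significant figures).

ΔU ≈ -1470 J

Constant volume ⇒ W = 0, so Q = ΔU = nCᵥΔT with Cᵥ = 3R/2 = 12.47 J/(mol·K).
ΔU = (2.68)(12.47)(555 − 599) = -1471 J.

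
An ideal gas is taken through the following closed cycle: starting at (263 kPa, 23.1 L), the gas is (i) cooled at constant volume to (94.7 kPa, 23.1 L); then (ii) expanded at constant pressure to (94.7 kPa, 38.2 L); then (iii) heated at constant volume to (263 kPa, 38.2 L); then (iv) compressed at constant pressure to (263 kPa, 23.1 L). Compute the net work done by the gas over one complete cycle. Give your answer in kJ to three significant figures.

W_net ≈ -2.54 kJ

Constant-volume legs do no work.
W(ii) = (94.7)(38.2 − 23.1) = 1430 J; W(iv) = (263)(23.1 − 38.2) = -3971 J.
W_net = 1430 − 3971 = -2541 J (the counter-clockwise enclosed area).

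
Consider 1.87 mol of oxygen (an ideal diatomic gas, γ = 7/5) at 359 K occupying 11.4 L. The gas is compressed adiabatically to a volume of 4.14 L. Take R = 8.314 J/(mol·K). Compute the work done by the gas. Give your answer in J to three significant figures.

Adiabatic: TV^(γ−1) = const with γ = 7/5.
T₂ = T₁ (V₁/V₂)^(γ−1) = 359 × (11.4/4.14)^0.4 = 359 × 1.5 = 538.3 K.
W_by = nCᵥ(T₁ − T₂) = (1.87)(20.79)(359 − 538.3) = -6971 J.

W ≈ -6970 J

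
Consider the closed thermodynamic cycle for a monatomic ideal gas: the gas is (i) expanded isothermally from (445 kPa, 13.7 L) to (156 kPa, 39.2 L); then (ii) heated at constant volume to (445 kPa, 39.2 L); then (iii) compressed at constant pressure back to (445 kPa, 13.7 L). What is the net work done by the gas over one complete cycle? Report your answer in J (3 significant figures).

W_net ≈ -4940 J

Leg (i): W = PᵢVᵢ ln(V_f/Vᵢ) = (6096) ln(39.2/13.7) = 6409 J.
Leg (ii): W = 0.
Leg (iii): W = PΔV = (445)(13.7 − 39.2) = -11348 J.
W_net = 6409 − 11348 = -4938 J.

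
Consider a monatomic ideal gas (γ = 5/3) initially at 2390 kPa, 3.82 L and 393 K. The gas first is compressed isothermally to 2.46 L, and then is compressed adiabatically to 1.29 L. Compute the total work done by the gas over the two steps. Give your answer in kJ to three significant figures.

W_total ≈ -11.4 kJ

Step 1 (isothermal): W = P₁V₁ ln(V₂/V₁) = (9130) ln(2.46/3.82) = -4018 J.
After step 1: P = 3711 kPa, V = 2.46 L, T = 393 K.
Step 2 (adiabatic): W = (P₁V₁ − P₂V₂)/(γ−1) = (9130 − 14040)/0.667 = -7365 J.
W_total = -4018 − 7365 = -11383 J.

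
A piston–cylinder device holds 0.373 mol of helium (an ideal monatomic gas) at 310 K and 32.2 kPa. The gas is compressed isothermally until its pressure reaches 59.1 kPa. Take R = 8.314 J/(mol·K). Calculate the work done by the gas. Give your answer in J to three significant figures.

W ≈ -584 J

Isothermal process: W = nRT ln(V₂/V₁) = nRT ln(P₁/P₂).
W = (0.373)(8.314)(310) × ln(32.2/59.1)
  = 961.3 × ln(0.5448) = 961.3 × -0.6073
W_by_gas = -583.8 J.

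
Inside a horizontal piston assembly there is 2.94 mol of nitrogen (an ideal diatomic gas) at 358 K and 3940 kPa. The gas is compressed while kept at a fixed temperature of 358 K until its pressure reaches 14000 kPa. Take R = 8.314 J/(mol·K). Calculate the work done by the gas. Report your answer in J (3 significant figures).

Isothermal process: W = nRT ln(V₂/V₁) = nRT ln(P₁/P₂).
W = (2.94)(8.314)(358) × ln(3940/14000)
  = 8751 × ln(0.2814) = 8751 × -1.268
W_by_gas = -11095 J.

W ≈ -11100 J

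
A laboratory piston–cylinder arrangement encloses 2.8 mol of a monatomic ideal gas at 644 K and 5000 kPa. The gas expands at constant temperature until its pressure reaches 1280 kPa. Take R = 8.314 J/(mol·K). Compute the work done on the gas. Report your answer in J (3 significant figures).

Isothermal process: W = nRT ln(V₂/V₁) = nRT ln(P₁/P₂).
W = (2.8)(8.314)(644) × ln(5000/1280)
  = 14992 × ln(3.906) = 14992 × 1.363
W_by_gas = 20428 J; work on gas = −W_by = -20428 J.

W ≈ -20400 J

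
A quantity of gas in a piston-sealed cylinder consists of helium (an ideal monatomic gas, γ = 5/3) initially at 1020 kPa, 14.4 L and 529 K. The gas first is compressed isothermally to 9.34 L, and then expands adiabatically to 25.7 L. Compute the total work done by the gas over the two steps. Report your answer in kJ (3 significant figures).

Step 1 (isothermal): W = P₁V₁ ln(V₂/V₁) = (14688) ln(9.34/14.4) = -6359 J.
After step 1: P = 1573 kPa, V = 9.34 L, T = 529 K.
Step 2 (adiabatic): W = (P₁V₁ − P₂V₂)/(γ−1) = (14688 − 7480)/0.667 = 10812 J.
W_total = -6359 + 10812 = 4453 J.

W_total ≈ 4.45 kJ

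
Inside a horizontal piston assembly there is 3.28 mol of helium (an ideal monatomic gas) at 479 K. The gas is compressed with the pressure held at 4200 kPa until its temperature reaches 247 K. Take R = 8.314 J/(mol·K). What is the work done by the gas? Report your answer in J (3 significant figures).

Isobaric: W = P ΔV = nR ΔT.
W = (3.28)(8.314)(247 − 479) = -6327 J.

W ≈ -6330 J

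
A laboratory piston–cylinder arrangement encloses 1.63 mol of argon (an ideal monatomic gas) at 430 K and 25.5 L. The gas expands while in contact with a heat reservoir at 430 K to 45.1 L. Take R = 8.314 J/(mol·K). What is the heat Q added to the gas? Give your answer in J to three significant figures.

Isothermal ⇒ ΔU = 0, so Q = W = nRT ln(V₂/V₁).
Q = (1.63)(8.314)(430) ln(45.1/25.5) = 5827 × 0.5702 = 3323 J.

Q ≈ 3320 J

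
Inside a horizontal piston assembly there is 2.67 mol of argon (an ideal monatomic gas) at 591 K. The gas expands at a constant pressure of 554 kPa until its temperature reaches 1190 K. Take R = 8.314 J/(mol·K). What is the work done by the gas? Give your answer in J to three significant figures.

Isobaric: W = P ΔV = nR ΔT.
W = (2.67)(8.314)(1190 − 591) = 13297 J.

W ≈ 13300 J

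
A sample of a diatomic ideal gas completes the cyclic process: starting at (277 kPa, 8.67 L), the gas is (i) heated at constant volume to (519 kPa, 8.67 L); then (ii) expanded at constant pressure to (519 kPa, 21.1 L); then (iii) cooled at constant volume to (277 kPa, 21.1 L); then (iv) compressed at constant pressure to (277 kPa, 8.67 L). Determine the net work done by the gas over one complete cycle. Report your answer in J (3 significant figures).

Constant-volume legs do no work.
W(ii) = (519)(21.1 − 8.67) = 6451 J; W(iv) = (277)(8.67 − 21.1) = -3443 J.
W_net = 6451 − 3443 = 3008 J (the clockwise enclosed area).

W_net ≈ 3010 J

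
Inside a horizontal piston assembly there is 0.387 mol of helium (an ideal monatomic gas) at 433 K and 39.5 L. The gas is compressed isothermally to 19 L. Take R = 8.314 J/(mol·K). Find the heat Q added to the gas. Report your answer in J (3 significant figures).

Isothermal ⇒ ΔU = 0, so Q = W = nRT ln(V₂/V₁).
Q = (0.387)(8.314)(433) ln(19/39.5) = 1393 × -0.7319 = -1020 J.

Q ≈ -1020 J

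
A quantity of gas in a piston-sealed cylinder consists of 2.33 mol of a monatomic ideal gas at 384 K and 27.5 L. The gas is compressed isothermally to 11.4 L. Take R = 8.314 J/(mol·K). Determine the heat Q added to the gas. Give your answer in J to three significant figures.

Isothermal ⇒ ΔU = 0, so Q = W = nRT ln(V₂/V₁).
Q = (2.33)(8.314)(384) ln(11.4/27.5) = 7439 × -0.8806 = -6550 J.

Q ≈ -6550 J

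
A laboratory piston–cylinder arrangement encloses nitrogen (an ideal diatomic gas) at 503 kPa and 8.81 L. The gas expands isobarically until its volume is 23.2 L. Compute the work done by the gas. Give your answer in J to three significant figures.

Isobaric: W = P ΔV.
W = (503 kPa)(23.2 − 8.81 L) = (503)(14.39) = 7238 J.

W ≈ 7240 J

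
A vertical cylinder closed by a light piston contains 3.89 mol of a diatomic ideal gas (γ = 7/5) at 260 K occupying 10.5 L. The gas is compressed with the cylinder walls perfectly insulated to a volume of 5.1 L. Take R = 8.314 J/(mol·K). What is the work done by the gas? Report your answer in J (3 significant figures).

W ≈ -7040 J

Adiabatic: TV^(γ−1) = const with γ = 7/5.
T₂ = T₁ (V₁/V₂)^(γ−1) = 260 × (10.5/5.1)^0.4 = 260 × 1.335 = 347.1 K.
W_by = nCᵥ(T₁ − T₂) = (3.89)(20.79)(260 − 347.1) = -7040 J.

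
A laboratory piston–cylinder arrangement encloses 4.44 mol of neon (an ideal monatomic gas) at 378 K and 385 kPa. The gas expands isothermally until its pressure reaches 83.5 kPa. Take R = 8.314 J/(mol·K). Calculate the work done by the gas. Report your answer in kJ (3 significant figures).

W ≈ 21.3 kJ

Isothermal process: W = nRT ln(V₂/V₁) = nRT ln(P₁/P₂).
W = (4.44)(8.314)(378) × ln(385/83.5)
  = 13954 × ln(4.611) = 13954 × 1.528
W_by_gas = 21327 J.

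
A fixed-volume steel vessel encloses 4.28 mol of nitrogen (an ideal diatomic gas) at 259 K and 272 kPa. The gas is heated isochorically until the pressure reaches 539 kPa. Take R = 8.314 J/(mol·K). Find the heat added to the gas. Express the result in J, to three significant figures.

Q ≈ 22600 J

Constant volume ⇒ W = 0, so Q = ΔU = nCᵥΔT with Cᵥ = 5R/2 = 20.79 J/(mol·K).
At constant V, T₂/T₁ = P₂/P₁ ⇒ ΔT = T₁(P₂/P₁ − 1) = 259·(539/272 − 1) = 254.2 K.
ΔU = (4.28)(20.79)(254.2) = 22617 J.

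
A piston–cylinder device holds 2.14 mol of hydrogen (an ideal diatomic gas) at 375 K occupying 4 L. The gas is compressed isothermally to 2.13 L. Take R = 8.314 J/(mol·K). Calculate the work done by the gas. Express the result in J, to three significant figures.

Isothermal: W = nRT ln(V₂/V₁).
W = (2.14)(8.314)(375) × ln(2.13/4)
  = 6672 × -0.6302
W_by_gas = -4205 J.

W ≈ -4200 J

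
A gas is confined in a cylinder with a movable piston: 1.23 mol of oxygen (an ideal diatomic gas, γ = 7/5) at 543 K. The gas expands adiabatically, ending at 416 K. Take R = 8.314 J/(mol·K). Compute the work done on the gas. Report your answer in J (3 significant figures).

W ≈ -3250 J

Adiabatic ⇒ Q = 0, so W_by = −ΔU = nCᵥ(T₁ − T₂).
Cᵥ = 5R/2 = 20.79 J/(mol·K).
W = (1.23)(20.79)(543 − 416) = 3247 J.
Work on gas = −W_by = -3247 J.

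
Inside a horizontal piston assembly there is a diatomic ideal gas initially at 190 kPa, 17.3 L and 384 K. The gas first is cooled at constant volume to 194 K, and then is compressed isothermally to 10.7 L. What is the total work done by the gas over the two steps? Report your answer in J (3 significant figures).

W_total ≈ -798 J

Step 1 (isochoric): W = 0 (constant volume).
After step 1: P = 95.99 kPa (V unchanged).
Step 2 (isothermal): W = P₁V₁ ln(V₂/V₁) = (1661) ln(10.7/17.3) = -797.9 J.
W_total = 0 − 797.9 = -797.9 J.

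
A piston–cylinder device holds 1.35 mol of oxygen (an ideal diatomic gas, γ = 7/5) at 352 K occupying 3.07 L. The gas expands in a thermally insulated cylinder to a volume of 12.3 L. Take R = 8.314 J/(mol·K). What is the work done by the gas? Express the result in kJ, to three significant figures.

W ≈ 4.21 kJ

Adiabatic: TV^(γ−1) = const with γ = 7/5.
T₂ = T₁ (V₁/V₂)^(γ−1) = 352 × (3.07/12.3)^0.4 = 352 × 0.574 = 202 K.
W_by = nCᵥ(T₁ − T₂) = (1.35)(20.79)(352 − 202) = 4208 J.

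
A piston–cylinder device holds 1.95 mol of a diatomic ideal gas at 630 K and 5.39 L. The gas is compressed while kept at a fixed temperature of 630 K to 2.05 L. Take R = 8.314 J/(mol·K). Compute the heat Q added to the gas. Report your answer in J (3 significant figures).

Q ≈ -9870 J

Isothermal ⇒ ΔU = 0, so Q = W = nRT ln(V₂/V₁).
Q = (1.95)(8.314)(630) ln(2.05/5.39) = 10214 × -0.9667 = -9874 J.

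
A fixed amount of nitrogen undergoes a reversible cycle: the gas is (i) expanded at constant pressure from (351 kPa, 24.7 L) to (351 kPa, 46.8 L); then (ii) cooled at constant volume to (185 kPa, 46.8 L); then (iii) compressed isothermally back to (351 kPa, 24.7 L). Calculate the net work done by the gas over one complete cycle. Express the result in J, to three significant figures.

Leg (i): W = PΔV = (351)(46.8 − 24.7) = 7757 J.
Leg (ii): W = 0.
Leg (iii): W = PᵢVᵢ ln(V_f/Vᵢ) = (8658) ln(24.7/46.8) = -5533 J.
W_net = 7757 − 5533 = 2224 J.

W_net ≈ 2220 J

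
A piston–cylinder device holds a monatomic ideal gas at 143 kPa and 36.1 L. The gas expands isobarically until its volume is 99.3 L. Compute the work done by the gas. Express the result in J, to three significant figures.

W ≈ 9040 J

Isobaric: W = P ΔV.
W = (143 kPa)(99.3 − 36.1 L) = (143)(63.2) = 9038 J.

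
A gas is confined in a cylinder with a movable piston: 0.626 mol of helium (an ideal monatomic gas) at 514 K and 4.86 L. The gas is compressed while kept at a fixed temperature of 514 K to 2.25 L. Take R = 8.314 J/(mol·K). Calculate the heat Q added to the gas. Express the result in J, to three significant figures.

Q ≈ -2060 J

Isothermal ⇒ ΔU = 0, so Q = W = nRT ln(V₂/V₁).
Q = (0.626)(8.314)(514) ln(2.25/4.86) = 2675 × -0.7701 = -2060 J.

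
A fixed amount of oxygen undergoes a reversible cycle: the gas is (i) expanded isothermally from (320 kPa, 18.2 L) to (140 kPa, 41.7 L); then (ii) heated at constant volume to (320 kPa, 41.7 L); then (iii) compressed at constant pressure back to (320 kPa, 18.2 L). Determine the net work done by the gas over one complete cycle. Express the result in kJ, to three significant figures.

W_net ≈ -2.69 kJ

Leg (i): W = PᵢVᵢ ln(V_f/Vᵢ) = (5824) ln(41.7/18.2) = 4829 J.
Leg (ii): W = 0.
Leg (iii): W = PΔV = (320)(18.2 − 41.7) = -7520 J.
W_net = 4829 − 7520 = -2691 J.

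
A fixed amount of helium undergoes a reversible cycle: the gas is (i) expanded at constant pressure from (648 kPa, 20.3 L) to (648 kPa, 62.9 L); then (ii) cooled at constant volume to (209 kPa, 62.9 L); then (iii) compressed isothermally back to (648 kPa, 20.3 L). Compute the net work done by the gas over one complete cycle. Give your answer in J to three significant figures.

W_net ≈ 12700 J

Leg (i): W = PΔV = (648)(62.9 − 20.3) = 27605 J.
Leg (ii): W = 0.
Leg (iii): W = PᵢVᵢ ln(V_f/Vᵢ) = (13146) ln(20.3/62.9) = -14867 J.
W_net = 27605 − 14867 = 12738 J.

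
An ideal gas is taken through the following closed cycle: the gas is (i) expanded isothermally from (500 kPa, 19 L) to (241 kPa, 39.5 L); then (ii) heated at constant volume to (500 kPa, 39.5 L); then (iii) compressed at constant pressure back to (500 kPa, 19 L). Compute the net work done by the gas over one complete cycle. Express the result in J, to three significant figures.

Leg (i): W = PᵢVᵢ ln(V_f/Vᵢ) = (9500) ln(39.5/19) = 6953 J.
Leg (ii): W = 0.
Leg (iii): W = PΔV = (500)(19 − 39.5) = -10250 J.
W_net = 6953 − 10250 = -3297 J.

W_net ≈ -3300 J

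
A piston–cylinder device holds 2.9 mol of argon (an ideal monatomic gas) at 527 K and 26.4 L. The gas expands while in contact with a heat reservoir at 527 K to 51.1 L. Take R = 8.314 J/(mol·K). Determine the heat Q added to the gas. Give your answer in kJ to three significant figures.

Q ≈ 8.39 kJ

Isothermal ⇒ ΔU = 0, so Q = W = nRT ln(V₂/V₁).
Q = (2.9)(8.314)(527) ln(51.1/26.4) = 12706 × 0.6604 = 8391 J.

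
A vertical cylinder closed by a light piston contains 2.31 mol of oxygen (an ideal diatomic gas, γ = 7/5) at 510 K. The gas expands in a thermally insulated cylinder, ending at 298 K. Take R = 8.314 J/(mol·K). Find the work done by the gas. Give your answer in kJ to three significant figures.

Adiabatic ⇒ Q = 0, so W_by = −ΔU = nCᵥ(T₁ − T₂).
Cᵥ = 5R/2 = 20.79 J/(mol·K).
W = (2.31)(20.79)(510 − 298) = 10179 J.

W ≈ 10.2 kJ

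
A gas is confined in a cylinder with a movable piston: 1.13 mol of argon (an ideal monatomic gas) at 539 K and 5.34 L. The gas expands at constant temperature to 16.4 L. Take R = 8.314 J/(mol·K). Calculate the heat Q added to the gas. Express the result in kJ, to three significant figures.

Isothermal ⇒ ΔU = 0, so Q = W = nRT ln(V₂/V₁).
Q = (1.13)(8.314)(539) ln(16.4/5.34) = 5064 × 1.122 = 5682 J.

Q ≈ 5.68 kJ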